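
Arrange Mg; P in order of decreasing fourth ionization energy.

Consider each +3 ion: Mg³⁺ is already 1 electron into the core; P³⁺ still has 2 valence electrons.
Breaking into a closed-shell core is much more expensive than removing a leftover valence electron — Mg has the largest IE_4 here.
Approximate IE_4 values (kJ/mol): Mg 10543, P 4964.
Hence IE_4: P < Mg.

Mg > P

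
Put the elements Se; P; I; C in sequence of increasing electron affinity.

C is in period 2, group 14; P is in period 3, group 15; Se is in period 4, group 16; I is in period 5, group 17.
Adding an electron releases more energy for atoms nearer the top right (short of the noble gases).
These sit on a diagonal, where the across-period and down-group effects partly cancel.
C > P: the two effects oppose for this pair; the down-group effect wins (122 vs 72 kJ/mol).
Se > C: the two effects oppose for this pair; the across-period effect wins (195 vs 122 kJ/mol).
I > Se: period and group pull opposite ways; the across-period shift dominates (295 vs 195 kJ/mol).
Tabulated electron affinity (kJ/mol): C 122, P 72, Se 195, I 295.
So from lowest to highest: P < C < Se < I.

P < C < Se < I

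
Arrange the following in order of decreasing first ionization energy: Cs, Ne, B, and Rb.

Ne > B > Rb > Cs

B is in period 2, group 13; Ne is in period 2, group 18; Rb is in period 5, group 1; Cs is in period 6, group 1.
Removing the outermost electron gets harder across a period and easier down a group.
Neither a single period nor a single group — weigh both effects.
Rb > Cs: Rb sits above Cs in group 1, so the down-group effect alone puts Rb higher.
B > Rb: both effects reinforce here, so B is clearly the higher of the two.
Ne > B: both are in period 2; the period trend gives Ne the larger value.
For reference (kJ/mol): B 801, Ne 2081, Rb 403, Cs 376.
So from highest to lowest: Ne > B > Rb > Cs.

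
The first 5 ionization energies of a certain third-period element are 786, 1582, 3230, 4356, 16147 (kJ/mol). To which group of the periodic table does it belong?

Look for the largest jump between consecutive ionization energies: IE5/IE4 ≈ 3.7, far larger than any earlier ratio.
That jump marks the point where a core electron is being removed. So the atom has 4 valence electrons.
A main-group element with 4 valence electrons is in group 14.

Group 14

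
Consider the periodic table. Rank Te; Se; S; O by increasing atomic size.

O is in period 2, group 16; S is in period 3, group 16; Se is in period 4, group 16; Te is in period 5, group 16.
Across a period the added protons contract the valence shell; down a group each new principal shell makes the atom larger.
All are in group 16, so atomic radius increases down the group.
So from smallest to largest: O < S < Se < Te.

O, S, Se, Te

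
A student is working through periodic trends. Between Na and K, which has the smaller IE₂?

IE_2 is the cost of taking one more electron from the +1 cation: Na⁺ is the bare [Ne] core; K⁺ is the bare [Ar] core.
All of these are removing an electron from a noble-gas core or deeper; the smaller core (lower principal quantum number) is held far more tightly, and within a period the higher nuclear charge binds the same core more tightly.
Tabulated IE_2 (kJ/mol): Na 4562, K 3052.
Putting it together, IE_2: K < Na.

K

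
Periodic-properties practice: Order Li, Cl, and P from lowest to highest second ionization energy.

Consider each +1 ion: Li⁺ is the bare [He] core; Cl⁺ still has 6 valence electrons; P⁺ still has 4 valence electrons.
Core electrons are held far more tightly than valence electrons, so Li tops the IE_2 order.
Valence configurations: Cl⁺ [Ne]3s²3p⁴, P⁺ [Ne]3s²3p².
Tabulated IE_2 (kJ/mol): Li 7298, Cl 2298, P 1907.
Overall IE_2 order: P < Cl < Li.

P, Cl, Li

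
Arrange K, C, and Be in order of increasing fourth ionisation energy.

Consider each +3 ion: K³⁺ is already 2 electrons into the core; C³⁺ still has 1 valence electron; Be³⁺ is already 1 electron into the core.
Usually core removal costs more than valence removal, but here the competition is close: a tightly held n=2 valence electron can cost more to remove than an n=3 core electron, so the actual values have to decide it.
The numbers (kJ/mol): K 5877, C 6223, Be 21007.
Overall IE_4 order: K < C < Be.

K < C < Be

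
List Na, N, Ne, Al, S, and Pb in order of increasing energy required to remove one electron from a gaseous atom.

Across a period the outer electron is held more tightly (higher IE₁); down a group it sits in a higher shell, more shielded, and comes off more easily.
Neither a single period nor a single group — weigh both effects.
Al > Na: Al lies to the right of Na in period 3, so the across-period effect alone puts Al higher.
Pb > Al: the two effects oppose for this pair; the across-period effect wins (716 vs 578 kJ/mol).
S > Pb: both effects reinforce here, so S is clearly the higher of the two.
N > S: period and group pull opposite ways; the down-group shift dominates (1402 vs 1000 kJ/mol).
Ne > N: both are in period 2; the period trend gives Ne the larger value.
Tabulated first ionization energy (kJ/mol): N 1402, Ne 2081, Na 496, Al 578, S 1000, Pb 716.
So from lowest to highest: Na < Al < Pb < S < N < Ne.

Na < Al < Pb < S < N < Ne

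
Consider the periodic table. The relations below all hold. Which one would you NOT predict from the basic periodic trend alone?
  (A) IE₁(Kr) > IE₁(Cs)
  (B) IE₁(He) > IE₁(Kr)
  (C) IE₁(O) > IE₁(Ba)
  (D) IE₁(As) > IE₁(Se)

The general trend: IE₁ increases across a period and decreases down a group.
(A) Kr (period 4, group 18) vs Cs (period 6, group 1): the stated order agrees with the simple trend.
(B) He (period 1, group 18) vs Kr (period 4, group 18): the stated order agrees with the simple trend.
(C) O (period 2, group 16) vs Ba (period 6, group 2): the stated order agrees with the simple trend.
(D) As (period 4, group 15) vs Se (period 4, group 16): the stated order contradicts the simple trend.
The exception is (D): Se (4p⁴) ionizes more easily than half-filled As (4p³).

(D)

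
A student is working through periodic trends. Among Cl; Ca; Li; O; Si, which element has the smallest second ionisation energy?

Ca

Consider each +1 ion: Cl⁺ still has 6 valence electrons; Ca⁺ still has 1 valence electron; Li⁺ is the bare [He] core; O⁺ still has 5 valence electrons; Si⁺ still has 3 valence electrons.
Breaking into a closed-shell core is much more expensive than removing a leftover valence electron — Li has the largest IE_2 here.
Valence configurations: Cl⁺ [Ne]3s²3p⁴, Ca⁺ [Ar]4s¹, O⁺ [He]2s²2p³, Si⁺ [Ne]3s²3p¹.
Approximate IE_2 values (kJ/mol): Cl 2298, Ca 1145, Li 7298, O 3388, Si 1577.
So the second ionization energies run Ca < Si < Cl < O < Li.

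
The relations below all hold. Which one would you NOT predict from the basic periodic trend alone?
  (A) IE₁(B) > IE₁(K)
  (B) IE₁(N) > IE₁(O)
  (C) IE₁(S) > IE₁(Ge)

The general trend: IE₁ increases across a period and decreases down a group.
(A) B (period 2, group 13) vs K (period 4, group 1): the stated order agrees with the simple trend.
(B) N (period 2, group 15) vs O (period 2, group 16): the stated order contradicts the simple trend.
(C) S (period 3, group 16) vs Ge (period 4, group 14): the stated order agrees with the simple trend.
The exception is (B): pairing an electron in O's 2p⁴ costs repulsion energy, so O ionizes more easily than half-filled N (2p³).

(B)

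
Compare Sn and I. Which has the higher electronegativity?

Smaller atoms with higher effective nuclear charge are more electronegative.
All lie in period 5, so electronegativity increases left to right.
So I has the higher electronegativity (I > Sn).

I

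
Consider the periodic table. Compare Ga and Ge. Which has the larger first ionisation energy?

Ge

Removing the outermost electron gets harder across a period and easier down a group.
All lie in period 4, so first ionization energy increases left to right.
So Ge has the larger first ionisation energy (Ge > Ga).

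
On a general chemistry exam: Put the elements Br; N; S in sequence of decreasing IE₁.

N, Br, S

First ionization energy rises across a period (greater Z_eff holds electrons more tightly) and falls down a group (valence electrons are farther from the nucleus).
These sit on a diagonal, where the across-period and down-group effects partly cancel.
Br > S: period and group pull opposite ways; the across-period shift dominates (1140 vs 1000 kJ/mol).
N > Br: period and group pull opposite ways; the down-group shift dominates (1402 vs 1140 kJ/mol).
Approximate values (kJ/mol): N 1402, S 1000, Br 1140.
So from highest to lowest: N > Br > S.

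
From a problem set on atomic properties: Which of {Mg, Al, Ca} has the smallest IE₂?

The second ionization energy removes an electron from the +1 ion. For each element: Mg⁺ still has 1 valence electron; Al⁺ still has 2 valence electrons; Ca⁺ still has 1 valence electron.
All are still removing valence electrons, so compare the +1 ions as you would atoms: IE_2 generally rises across a period (higher Z_eff) and falls down a group (larger shell), subject to the usual subshell exceptions.
Valence configurations: Mg⁺ [Ne]3s¹, Al⁺ [Ne]3s², Ca⁺ [Ar]4s¹.
The numbers (kJ/mol): Mg 1451, Al 1817, Ca 1145.
Hence IE_2: Ca < Mg < Al.

Ca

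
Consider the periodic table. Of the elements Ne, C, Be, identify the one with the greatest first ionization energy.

Ne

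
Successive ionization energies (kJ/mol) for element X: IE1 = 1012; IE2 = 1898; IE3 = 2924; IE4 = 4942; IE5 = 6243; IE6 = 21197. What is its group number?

Look for the largest jump between consecutive ionization energies: IE6/IE5 ≈ 3.4, far larger than any earlier ratio.
That jump marks the point where a core electron is being removed. So the atom has 5 valence electrons.
A main-group element with 5 valence electrons is in group 15.

Group 15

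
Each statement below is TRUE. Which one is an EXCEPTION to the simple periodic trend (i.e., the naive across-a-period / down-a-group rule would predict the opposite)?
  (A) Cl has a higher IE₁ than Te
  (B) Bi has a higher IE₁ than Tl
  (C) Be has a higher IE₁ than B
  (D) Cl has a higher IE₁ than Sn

The general trend: IE₁ increases across a period and decreases down a group.
(A) Cl (period 3, group 17) vs Te (period 5, group 16): the stated order agrees with the simple trend.
(B) Bi (period 6, group 15) vs Tl (period 6, group 13): the stated order agrees with the simple trend.
(C) Be (period 2, group 2) vs B (period 2, group 13): the stated order contradicts the simple trend.
(D) Cl (period 3, group 17) vs Sn (period 5, group 14): the stated order agrees with the simple trend.
The exception is (C): removing B's lone 2p electron is easier than breaking Be's filled 2s².

(C)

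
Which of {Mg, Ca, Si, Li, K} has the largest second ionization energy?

Li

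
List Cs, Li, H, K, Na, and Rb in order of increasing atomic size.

H, Li, Na, K, Rb, Cs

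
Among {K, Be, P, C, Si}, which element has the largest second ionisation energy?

K

After 1 electron has been removed, what remains? K⁺ is the bare [Ar] core; Be⁺ still has 1 valence electron; P⁺ still has 4 valence electrons; C⁺ still has 3 valence electrons; Si⁺ still has 3 valence electrons.
Pulling an electron out of a noble-gas core costs far more than removing a remaining valence electron, so K sits at the high end of IE_2.
Valence configurations: Be⁺ [He]2s¹, P⁺ [Ne]3s²3p², C⁺ [He]2s²2p¹, Si⁺ [Ne]3s²3p¹.
Approximate IE_2 values (kJ/mol): K 3052, Be 1757, P 1907, C 2353, Si 1577.
Hence IE_2: Si < Be < P < C < K.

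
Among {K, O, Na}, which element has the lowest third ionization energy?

After 2 electrons have been removed, what remains? K²⁺ is already 1 electron into the core; O²⁺ still has 4 valence electrons; Na²⁺ is already 1 electron into the core.
Usually core removal costs more than valence removal, but here the competition is close: a tightly held n=2 valence electron can cost more to remove than an n=3 core electron, so the actual values have to decide it.
Approximate IE_3 values (kJ/mol): K 4420, O 5300, Na 6910.
Putting it together, IE_3: K < O < Na.

K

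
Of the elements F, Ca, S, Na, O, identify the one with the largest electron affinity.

O is in period 2, group 16; F is in period 2, group 17; Na is in period 3, group 1; S is in period 3, group 16; Ca is in period 4, group 2.
EA tends to increase across a period and decrease down a group, though the pattern is less regular than for IE or radius.
Neither a single period nor a single group — weigh both effects.
Na > Ca: period and group pull opposite ways; the down-group shift dominates (53 vs 2 kJ/mol).
O > Na: relative to Na, both the across-period and down-group shifts push O's electron affinity up.
S > O: this pair runs against the simple trend — see the exception note.
F > S: both effects reinforce here, so F is clearly the higher of the two.
Note the exception: S has a higher electron affinity than O, contrary to the simple trend — the compact 2p subshell of O repels the added electron more than S's larger 3p does.
Tabulated electron affinity (kJ/mol): O 141, F 328, Na 53, S 200, Ca 2.
The largest electron affinity among these belongs to F.

F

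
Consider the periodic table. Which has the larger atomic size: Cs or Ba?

Cs

Cs is in period 6, group 1; Ba is in period 6, group 2.
Radius decreases left→right (rising Z_eff, same n) and increases top→bottom (higher n).
All lie in period 6, so atomic radius increases right to left.
So Cs has the larger atomic size (Cs > Ba).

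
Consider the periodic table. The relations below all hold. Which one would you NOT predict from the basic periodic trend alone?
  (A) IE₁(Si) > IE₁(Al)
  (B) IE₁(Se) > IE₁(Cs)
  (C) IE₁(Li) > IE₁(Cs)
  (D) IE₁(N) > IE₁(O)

(D)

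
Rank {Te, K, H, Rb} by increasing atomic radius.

H < Te < K < Rb

H is in period 1, group 1; K is in period 4, group 1; Rb is in period 5, group 1; Te is in period 5, group 16.
Across a period the added protons contract the valence shell; down a group each new principal shell makes the atom larger.
These span different periods and groups, so the two trends combine.
Te > H: period and group pull opposite ways; the down-group shift dominates (136 vs 32 pm).
K > Te: period and group pull opposite ways; the across-period shift dominates (196 vs 136 pm).
Rb > K: they share group 1; the group trend gives Rb the larger value.
Tabulated atomic radius (pm): H 32, K 196, Rb 210, Te 136.
So from smallest to largest: H < Te < K < Rb.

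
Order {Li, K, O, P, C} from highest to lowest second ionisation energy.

Li, O, K, C, P

IE_2 is the cost of taking one more electron from the +1 cation: Li⁺ is the bare [He] core; K⁺ is the bare [Ar] core; O⁺ still has 5 valence electrons; P⁺ still has 4 valence electrons; C⁺ still has 3 valence electrons.
Usually core removal costs more than valence removal, but here the competition is close: a tightly held n=2 valence electron can cost more to remove than an n=3 core electron, so the actual values have to decide it.
Valence configurations: O⁺ [He]2s²2p³, P⁺ [Ne]3s²3p², C⁺ [He]2s²2p¹.
The numbers (kJ/mol): Li 7298, K 3052, O 3388, P 1907, C 2353.
Putting it together, IE_2: P < C < K < O < Li.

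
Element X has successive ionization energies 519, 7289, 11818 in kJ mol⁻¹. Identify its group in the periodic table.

Group 1

Look for the largest jump between consecutive ionization energies: IE2/IE1 ≈ 14.0, far larger than any earlier ratio.
That jump marks the point where a core electron is being removed. So the atom has 1 valence electron.
A main-group element with 1 valence electron is in group 1.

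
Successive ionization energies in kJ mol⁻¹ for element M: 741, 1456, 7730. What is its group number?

Look for the largest jump between consecutive ionization energies: IE3/IE2 ≈ 5.3, far larger than any earlier ratio.
That jump marks the point where a core electron is being removed. So the atom has 2 valence electrons.
A main-group element with 2 valence electrons is in group 2.

Group 2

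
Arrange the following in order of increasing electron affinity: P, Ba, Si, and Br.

Electron affinity generally becomes more exothermic across a period toward the halogens and less exothermic down a group.
Neither a single period nor a single group — weigh both effects.
P > Ba: both effects reinforce here, so P is clearly the higher of the two.
Si > P: this pair runs against the simple trend — see the exception note.
Br > Si: the two effects oppose for this pair; the across-period effect wins (325 vs 134 kJ/mol).
Note the exception: Si has a higher electron affinity than P, contrary to the simple trend — adding an electron to P's half-filled 3p³ is unfavourable, so Si (3p²) has the more exothermic EA.
For reference (kJ/mol): Si 134, P 72, Br 325, Ba 14.
So from lowest to highest: Ba < P < Si < Br.

Ba, P, Si, Br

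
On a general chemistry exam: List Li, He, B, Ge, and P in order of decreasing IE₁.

He > P > B > Ge > Li

He is in period 1, group 18; Li is in period 2, group 1; B is in period 2, group 13; P is in period 3, group 15; Ge is in period 4, group 14.
Across a period the outer electron is held more tightly (higher IE₁); down a group it sits in a higher shell, more shielded, and comes off more easily.
Here both period and group differ, so the two effects have to be weighed against each other.
Ge > Li: period and group pull opposite ways; the across-period shift dominates (762 vs 520 kJ/mol).
B > Ge: the two effects oppose for this pair; the down-group effect wins (801 vs 762 kJ/mol).
P > B: the two effects oppose for this pair; the across-period effect wins (1012 vs 801 kJ/mol).
He > P: relative to P, both the across-period and down-group shifts push He's first ionization energy up.
For reference (kJ/mol): He 2372, Li 520, B 801, P 1012, Ge 762.
So from highest to lowest: He > P > B > Ge > Li.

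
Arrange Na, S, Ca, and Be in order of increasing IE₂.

Ca, Be, S, Na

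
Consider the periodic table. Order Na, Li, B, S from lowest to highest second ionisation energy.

IE_2 is the cost of taking one more electron from the +1 cation: Na⁺ is the bare [Ne] core; Li⁺ is the bare [He] core; B⁺ still has 2 valence electrons; S⁺ still has 5 valence electrons.
Pulling an electron out of a noble-gas core costs far more than removing a remaining valence electron, so Na and Li sit at the high end of IE_2.
Valence configurations: B⁺ [He]2s², S⁺ [Ne]3s²3p³.
The numbers (kJ/mol): Na 4562, Li 7298, B 2427, S 2252.
Overall IE_2 order: S < B < Na < Li.

S < B < Na < Li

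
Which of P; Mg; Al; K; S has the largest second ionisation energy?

K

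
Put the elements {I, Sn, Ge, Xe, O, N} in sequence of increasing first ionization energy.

Sn, Ge, I, Xe, O, N

N is in period 2, group 15; O is in period 2, group 16; Ge is in period 4, group 14; Sn is in period 5, group 14; I is in period 5, group 17; Xe is in period 5, group 18.
IE₁ increases left→right with effective nuclear charge and decreases top→bottom as the valence shell moves farther out.
These span different periods and groups, so the two trends combine.
Ge > Sn: Ge sits above Sn in group 14, so the down-group effect alone puts Ge higher.
I > Ge: the two effects oppose for this pair; the across-period effect wins (1008 vs 762 kJ/mol).
Xe > I: both are in period 5; the period trend gives Xe the larger value.
O > Xe: the two effects oppose for this pair; the down-group effect wins (1314 vs 1170 kJ/mol).
N > O: this pair runs against the simple trend — see the exception note.
Note the exception: N has a higher first ionization energy than O, contrary to the simple trend — pairing an electron in O's 2p⁴ costs repulsion energy, so O ionizes more easily than half-filled N (2p³).
Tabulated first ionization energy (kJ/mol): N 1402, O 1314, Ge 762, Sn 709, I 1008, Xe 1170.
So from lowest to highest: Sn < Ge < I < Xe < O < N.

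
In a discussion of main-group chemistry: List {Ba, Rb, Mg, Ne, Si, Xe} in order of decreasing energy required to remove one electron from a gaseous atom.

Ne is in period 2, group 18; Mg is in period 3, group 2; Si is in period 3, group 14; Rb is in period 5, group 1; Xe is in period 5, group 18; Ba is in period 6, group 2.
Removing the outermost electron gets harder across a period and easier down a group.
Here both period and group differ, so the two effects have to be weighed against each other.
Ba > Rb: the two effects oppose for this pair; the across-period effect wins (503 vs 403 kJ/mol).
Mg > Ba: Mg sits above Ba in group 2, so the down-group effect alone puts Mg higher.
Si > Mg: Si lies to the right of Mg in period 3, so the across-period effect alone puts Si higher.
Xe > Si: the two effects oppose for this pair; the across-period effect wins (1170 vs 786 kJ/mol).
Ne > Xe: they share group 18; the group trend gives Ne the larger value.
Tabulated first ionization energy (kJ/mol): Ne 2081, Mg 738, Si 786, Rb 403, Xe 1170, Ba 503.
So from highest to lowest: Ne > Xe > Si > Mg > Ba > Rb.

Ne > Xe > Si > Mg > Ba > Rb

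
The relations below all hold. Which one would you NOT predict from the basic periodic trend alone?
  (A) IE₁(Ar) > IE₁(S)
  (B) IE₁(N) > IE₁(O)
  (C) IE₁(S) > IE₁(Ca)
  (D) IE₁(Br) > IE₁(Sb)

The general trend: first ionisation energy increases across a period and decreases down a group.
(A) Ar (period 3, group 18) vs S (period 3, group 16): the stated order agrees with the simple trend.
(B) N (period 2, group 15) vs O (period 2, group 16): the stated order contradicts the simple trend.
(C) S (period 3, group 16) vs Ca (period 4, group 2): the stated order agrees with the simple trend.
(D) Br (period 4, group 17) vs Sb (period 5, group 15): the stated order agrees with the simple trend.
The exception is (B): pairing an electron in O's 2p⁴ costs repulsion energy, so O ionizes more easily than half-filled N (2p³).

(B)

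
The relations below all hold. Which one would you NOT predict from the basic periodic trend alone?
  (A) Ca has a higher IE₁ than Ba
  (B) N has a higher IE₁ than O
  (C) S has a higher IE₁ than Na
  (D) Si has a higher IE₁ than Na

(B)

The general trend: IE₁ increases across a period and decreases down a group.
(A) Ca (period 4, group 2) vs Ba (period 6, group 2): the stated order agrees with the simple trend.
(B) N (period 2, group 15) vs O (period 2, group 16): the stated order contradicts the simple trend.
(C) S (period 3, group 16) vs Na (period 3, group 1): the stated order agrees with the simple trend.
(D) Si (period 3, group 14) vs Na (period 3, group 1): the stated order agrees with the simple trend.
The exception is (B): pairing an electron in O's 2p⁴ costs repulsion energy, so O ionizes more easily than half-filled N (2p³).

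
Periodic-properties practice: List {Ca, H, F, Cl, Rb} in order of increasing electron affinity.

Ca, Rb, H, F, Cl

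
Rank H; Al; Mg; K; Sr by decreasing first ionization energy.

H > Mg > Al > Sr > K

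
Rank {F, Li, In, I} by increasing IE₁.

Li is in period 2, group 1; F is in period 2, group 17; In is in period 5, group 13; I is in period 5, group 17.
Across a period the outer electron is held more tightly (higher IE₁); down a group it sits in a higher shell, more shielded, and comes off more easily.
Here both period and group differ, so the two effects have to be weighed against each other.
In > Li: period and group pull opposite ways; the across-period shift dominates (558 vs 520 kJ/mol).
I > In: both are in period 5; the period trend gives I the larger value.
F > I: they share group 17; the group trend gives F the larger value.
Tabulated first ionization energy (kJ/mol): Li 520, F 1681, In 558, I 1008.
So from lowest to highest: Li < In < I < F.

Li < In < I < F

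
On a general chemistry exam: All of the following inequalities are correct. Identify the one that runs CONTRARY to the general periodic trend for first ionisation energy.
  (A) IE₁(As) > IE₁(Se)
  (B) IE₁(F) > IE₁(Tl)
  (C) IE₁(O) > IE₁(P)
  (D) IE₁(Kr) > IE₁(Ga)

(A)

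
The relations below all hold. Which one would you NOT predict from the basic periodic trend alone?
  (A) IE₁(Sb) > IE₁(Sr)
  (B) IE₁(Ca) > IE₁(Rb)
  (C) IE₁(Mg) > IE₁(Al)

The general trend: IE₁ increases across a period and decreases down a group.
(A) Sb (period 5, group 15) vs Sr (period 5, group 2): the stated order agrees with the simple trend.
(B) Ca (period 4, group 2) vs Rb (period 5, group 1): the stated order agrees with the simple trend.
(C) Mg (period 3, group 2) vs Al (period 3, group 13): the stated order contradicts the simple trend.
The exception is (C): Al's single 3p electron is easier to remove than one from Mg's filled 3s².

(C)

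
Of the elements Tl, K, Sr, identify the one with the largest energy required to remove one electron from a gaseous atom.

Tl

K is in period 4, group 1; Sr is in period 5, group 2; Tl is in period 6, group 13.
First ionization energy rises across a period (greater Z_eff holds electrons more tightly) and falls down a group (valence electrons are farther from the nucleus).
A diagonal step moves right (one effect) and down (the opposite effect) at once.
Sr > K: period and group pull opposite ways; the across-period shift dominates (550 vs 419 kJ/mol).
Tl > Sr: the two effects oppose for this pair; the across-period effect wins (589 vs 550 kJ/mol).
Tabulated first ionization energy (kJ/mol): K 419, Sr 550, Tl 589.
The largest energy required to remove one electron from a gaseous atom among these belongs to Tl.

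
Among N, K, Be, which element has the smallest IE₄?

K

The fourth ionization energy removes an electron from the +3 ion. For each element: N³⁺ still has 2 valence electrons; K³⁺ is already 2 electrons into the core; Be³⁺ is already 1 electron into the core.
Usually core removal costs more than valence removal, but here the competition is close: a tightly held n=2 valence electron can cost more to remove than an n=3 core electron, so the actual values have to decide it.
Approximate IE_4 values (kJ/mol): N 7475, K 5877, Be 21007.
So the fourth ionization energies run K < N < Be.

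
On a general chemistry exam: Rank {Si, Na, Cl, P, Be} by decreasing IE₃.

Be > Na > Cl > Si > P

Consider each +2 ion: Si²⁺ still has 2 valence electrons; Na²⁺ is already 1 electron into the core; Cl²⁺ still has 5 valence electrons; P²⁺ still has 3 valence electrons; Be²⁺ is the bare [He] core.
Breaking into a closed-shell core is much more expensive than removing a leftover valence electron — Na and Be have the largest IE_3 here.
Valence configurations: Si²⁺ [Ne]3s², Cl²⁺ [Ne]3s²3p³, P²⁺ [Ne]3s²3p¹.
P²⁺ loses a lone 3p electron whereas Si²⁺ must break into a filled 3s² pair, so IE_3(Si) > IE_3(P) even though P has the higher nuclear charge.
Tabulated IE_3 (kJ/mol): Si 3232, Na 6910, Cl 3822, P 2914, Be 14849.
Overall IE_3 order: P < Si < Cl < Na < Be.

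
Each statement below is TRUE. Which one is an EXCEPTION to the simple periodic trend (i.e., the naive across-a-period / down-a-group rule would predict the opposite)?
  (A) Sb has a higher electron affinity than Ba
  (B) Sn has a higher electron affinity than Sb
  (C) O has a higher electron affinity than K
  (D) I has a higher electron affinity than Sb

(B)

The general trend: electron affinity increases across a period and decreases down a group.
(A) Sb (period 5, group 15) vs Ba (period 6, group 2): the stated order agrees with the simple trend.
(B) Sn (period 5, group 14) vs Sb (period 5, group 15): the stated order contradicts the simple trend.
(C) O (period 2, group 16) vs K (period 4, group 1): the stated order agrees with the simple trend.
(D) I (period 5, group 17) vs Sb (period 5, group 15): the stated order agrees with the simple trend.
The exception is (B): adding an electron to Sb's half-filled 5p³ is unfavourable, so Sn has the more exothermic EA.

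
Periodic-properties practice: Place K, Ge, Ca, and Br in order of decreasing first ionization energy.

K is in period 4, group 1; Ca is in period 4, group 2; Ge is in period 4, group 14; Br is in period 4, group 17.
IE₁ increases left→right with effective nuclear charge and decreases top→bottom as the valence shell moves farther out.
All lie in period 4, so first ionization energy increases left to right.
So from highest to lowest: Br > Ge > Ca > K.

Br > Ge > Ca > K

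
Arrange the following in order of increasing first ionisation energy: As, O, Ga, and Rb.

O is in period 2, group 16; Ga is in period 4, group 13; As is in period 4, group 15; Rb is in period 5, group 1.
Removing the outermost electron gets harder across a period and easier down a group.
Here both period and group differ, so the two effects have to be weighed against each other.
Ga > Rb: relative to Rb, both the across-period and down-group shifts push Ga's first ionization energy up.
As > Ga: both are in period 4; the period trend gives As the larger value.
O > As: relative to As, both the across-period and down-group shifts push O's first ionization energy up.
Tabulated first ionization energy (kJ/mol): O 1314, Ga 579, As 947, Rb 403.
So from lowest to highest: Rb < Ga < As < O.

Rb < Ga < As < O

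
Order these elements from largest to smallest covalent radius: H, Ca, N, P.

Ca, P, N, H

H is in period 1, group 1; N is in period 2, group 15; P is in period 3, group 15; Ca is in period 4, group 2.
Atomic radius shrinks across a period as nuclear charge pulls the same shell inward, and grows down a group as new shells are added.
Here both period and group differ, so the two effects have to be weighed against each other.
N > H: period and group pull opposite ways; the down-group shift dominates (71 vs 32 pm).
P > N: P sits below N in group 15, so the down-group effect alone puts P larger.
Ca > P: relative to P, both the across-period and down-group shifts push Ca's atomic radius up.
Tabulated atomic radius (pm): H 32, N 71, P 111, Ca 171.
So from largest to smallest: Ca > P > N > H.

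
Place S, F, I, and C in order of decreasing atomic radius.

C is in period 2, group 14; F is in period 2, group 17; S is in period 3, group 16; I is in period 5, group 17.
Radius decreases left→right (rising Z_eff, same n) and increases top→bottom (higher n).
Neither a single period nor a single group — weigh both effects.
C > F: both are in period 2; the period trend gives C the larger value.
S > C: the two effects oppose for this pair; the down-group effect wins (103 vs 75 pm).
I > S: period and group pull opposite ways; the down-group shift dominates (133 vs 103 pm).
For reference (pm): C 75, F 64, S 103, I 133.
So from largest to smallest: I > S > C > F.

I > S > C > F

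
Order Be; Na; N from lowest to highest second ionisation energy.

Be < N < Na

Consider each +1 ion: Be⁺ still has 1 valence electron; Na⁺ is the bare [Ne] core; N⁺ still has 4 valence electrons.
Pulling an electron out of a noble-gas core costs far more than removing a remaining valence electron, so Na sits at the high end of IE_2.
Valence configurations: Be⁺ [He]2s¹, N⁺ [He]2s²2p².
Tabulated IE_2 (kJ/mol): Be 1757, Na 4562, N 2856.
So the second ionization energies run Be < N < Na.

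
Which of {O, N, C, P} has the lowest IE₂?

P

After 1 electron has been removed, what remains? O⁺ still has 5 valence electrons; N⁺ still has 4 valence electrons; C⁺ still has 3 valence electrons; P⁺ still has 4 valence electrons.
All are still removing valence electrons, so compare the +1 ions as you would atoms: IE_2 generally rises across a period (higher Z_eff) and falls down a group (larger shell), subject to the usual subshell exceptions.
Valence configurations: O⁺ [He]2s²2p³, N⁺ [He]2s²2p², C⁺ [He]2s²2p¹, P⁺ [Ne]3s²3p².
Tabulated IE_2 (kJ/mol): O 3388, N 2856, C 2353, P 1907.
Overall IE_2 order: P < C < N < O.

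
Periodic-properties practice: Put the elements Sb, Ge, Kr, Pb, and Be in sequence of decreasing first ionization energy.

Kr, Be, Sb, Ge, Pb

Be is in period 2, group 2; Ge is in period 4, group 14; Kr is in period 4, group 18; Sb is in period 5, group 15; Pb is in period 6, group 14.
Across a period the outer electron is held more tightly (higher IE₁); down a group it sits in a higher shell, more shielded, and comes off more easily.
Neither a single period nor a single group — weigh both effects.
Ge > Pb: Ge sits above Pb in group 14, so the down-group effect alone puts Ge higher.
Sb > Ge: period and group pull opposite ways; the across-period shift dominates (831 vs 762 kJ/mol).
Be > Sb: period and group pull opposite ways; the down-group shift dominates (900 vs 831 kJ/mol).
Kr > Be: period and group pull opposite ways; the across-period shift dominates (1351 vs 900 kJ/mol).
Tabulated first ionization energy (kJ/mol): Be 900, Ge 762, Kr 1351, Sb 831, Pb 716.
So from highest to lowest: Kr > Be > Sb > Ge > Pb.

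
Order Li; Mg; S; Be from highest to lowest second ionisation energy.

IE_2 is the cost of taking one more electron from the +1 cation: Li⁺ is the bare [He] core; Mg⁺ still has 1 valence electron; S⁺ still has 5 valence electrons; Be⁺ still has 1 valence electron.
Pulling an electron out of a noble-gas core costs far more than removing a remaining valence electron, so Li sits at the high end of IE_2.
Valence configurations: Mg⁺ [Ne]3s¹, S⁺ [Ne]3s²3p³, Be⁺ [He]2s¹.
Tabulated IE_2 (kJ/mol): Li 7298, Mg 1451, S 2252, Be 1757.
Overall IE_2 order: Mg < Be < S < Li.

Li > S > Be > Mg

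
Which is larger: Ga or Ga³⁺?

Ga

Forming Ga³⁺ removes 3 electrons from Ga. Fewer electrons for the same nuclear charge means less shielding and a higher Z_eff on the remaining electrons, and for main-group metals the entire outer shell is lost.
A cation is smaller than its parent atom: Ga³⁺ < Ga.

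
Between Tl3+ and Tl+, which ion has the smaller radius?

Tl3+

Both ions have Z = 81 protons, but Tl3+ has lost more electrons, so its remaining electrons feel a larger effective nuclear charge per electron and are pulled in more tightly.
Higher positive charge → smaller ion, so Tl+ > Tl3+.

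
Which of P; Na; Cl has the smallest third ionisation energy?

P

Consider each +2 ion: P²⁺ still has 3 valence electrons; Na²⁺ is already 1 electron into the core; Cl²⁺ still has 5 valence electrons.
Core electrons are held far more tightly than valence electrons, so Na tops the IE_3 order.
Valence configurations: P²⁺ [Ne]3s²3p¹, Cl²⁺ [Ne]3s²3p³.
Approximate IE_3 values (kJ/mol): P 2914, Na 6910, Cl 3822.
Putting it together, IE_3: P < Cl < Na.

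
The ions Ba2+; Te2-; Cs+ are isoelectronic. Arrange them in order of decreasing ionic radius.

Te2- > Cs+ > Ba2+

All of these have 54 electrons, so size is governed by nuclear charge alone: the more protons, the stronger the pull on the same electron cloud, and the smaller the ion.
Nuclear charges: Ba2+ (Z=56), Cs+ (Z=55), Te2- (Z=52).
Largest to smallest: Te2- > Cs+ > Ba2+.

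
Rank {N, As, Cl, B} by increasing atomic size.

N < B < Cl < As

B is in period 2, group 13; N is in period 2, group 15; Cl is in period 3, group 17; As is in period 4, group 15.
Radius decreases left→right (rising Z_eff, same n) and increases top→bottom (higher n).
Here both period and group differ, so the two effects have to be weighed against each other.
B > N: B lies to the left of N in period 2, so the across-period effect alone puts B larger.
Cl > B: period and group pull opposite ways; the down-group shift dominates (99 vs 85 pm).
As > Cl: relative to Cl, both the across-period and down-group shifts push As's atomic radius up.
For reference (pm): B 85, N 71, Cl 99, As 121.
So from smallest to largest: N < B < Cl < As.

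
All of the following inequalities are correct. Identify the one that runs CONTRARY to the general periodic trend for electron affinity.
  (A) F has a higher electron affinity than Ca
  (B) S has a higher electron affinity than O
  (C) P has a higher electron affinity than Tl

The general trend: electron affinity increases across a period and decreases down a group.
(A) F (period 2, group 17) vs Ca (period 4, group 2): the stated order agrees with the simple trend.
(B) S (period 3, group 16) vs O (period 2, group 16): the stated order contradicts the simple trend.
(C) P (period 3, group 15) vs Tl (period 6, group 13): the stated order agrees with the simple trend.
The exception is (B): the compact 2p subshell of O repels the added electron more than S's larger 3p does.

(B)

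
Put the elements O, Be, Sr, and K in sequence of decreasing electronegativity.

O > Be > Sr > K

Be is in period 2, group 2; O is in period 2, group 16; K is in period 4, group 1; Sr is in period 5, group 2.
Electronegativity increases across a period and decreases down a group, tracking effective nuclear charge and atomic size.
Neither a single period nor a single group — weigh both effects.
Sr > K: period and group pull opposite ways; the across-period shift dominates (0.95 vs 0.82).
Be > Sr: they share group 2; the group trend gives Be the larger value.
O > Be: both are in period 2; the period trend gives O the larger value.
For reference (Pauling): Be 1.57, O 3.44, K 0.82, Sr 0.95.
So from highest to lowest: O > Be > Sr > K.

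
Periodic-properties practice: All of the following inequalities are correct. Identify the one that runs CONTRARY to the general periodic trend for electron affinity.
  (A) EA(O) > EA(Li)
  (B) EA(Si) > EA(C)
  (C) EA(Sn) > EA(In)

(B)

The general trend: electron affinity increases across a period and decreases down a group.
(A) O (period 2, group 16) vs Li (period 2, group 1): the stated order agrees with the simple trend.
(B) Si (period 3, group 14) vs C (period 2, group 14): the stated order contradicts the simple trend.
(C) Sn (period 5, group 14) vs In (period 5, group 13): the stated order agrees with the simple trend.
The exception is (B): Si's larger, more diffuse 3p orbitals accept an added electron slightly more readily than C's compact 2p.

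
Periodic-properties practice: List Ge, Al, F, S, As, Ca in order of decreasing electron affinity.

F > S > Ge > As > Al > Ca

F is in period 2, group 17; Al is in period 3, group 13; S is in period 3, group 16; Ca is in period 4, group 2; Ge is in period 4, group 14; As is in period 4, group 15.
Atoms with high Z_eff and room in the valence shell (especially the halogens) have the most exothermic electron affinities.
Neither a single period nor a single group — weigh both effects.
Al > Ca: both effects reinforce here, so Al is clearly the higher of the two.
As > Al: the two effects oppose for this pair; the across-period effect wins (78 vs 42 kJ/mol).
Ge > As: this pair runs against the simple trend — see the exception note.
S > Ge: both effects reinforce here, so S is clearly the higher of the two.
F > S: both effects reinforce here, so F is clearly the higher of the two.
Note the exception: Ge has a higher electron affinity than As, contrary to the simple trend — adding an electron to As's half-filled 4p³ is unfavourable, so Ge (4p²) has the more exothermic EA.
Approximate values (kJ/mol): F 328, Al 42, S 200, Ca 2, Ge 119, As 78.
So from highest to lowest: F > S > Ge > As > Al > Ca.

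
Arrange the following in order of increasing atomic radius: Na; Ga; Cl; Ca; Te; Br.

Cl, Br, Ga, Te, Na, Ca

Na is in period 3, group 1; Cl is in period 3, group 17; Ca is in period 4, group 2; Ga is in period 4, group 13; Br is in period 4, group 17; Te is in period 5, group 16.
Radius decreases left→right (rising Z_eff, same n) and increases top→bottom (higher n).
These span different periods and groups, so the two trends combine.
Br > Cl: they share group 17; the group trend gives Br the larger value.
Ga > Br: both are in period 4; the period trend gives Ga the larger value.
Te > Ga: the two effects oppose for this pair; the down-group effect wins (136 vs 124 pm).
Na > Te: the two effects oppose for this pair; the across-period effect wins (155 vs 136 pm).
Ca > Na: the two effects oppose for this pair; the down-group effect wins (171 vs 155 pm).
Tabulated atomic radius (pm): Na 155, Cl 99, Ca 171, Ga 124, Br 114, Te 136.
So from smallest to largest: Cl < Br < Ga < Te < Na < Ca.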